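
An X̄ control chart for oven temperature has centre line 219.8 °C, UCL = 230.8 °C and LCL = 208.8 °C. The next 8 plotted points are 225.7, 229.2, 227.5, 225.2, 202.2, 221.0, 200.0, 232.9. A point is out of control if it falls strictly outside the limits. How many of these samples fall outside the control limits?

Compare each point to [208.8, 230.8]: sample 5 = 202.2 < LCL; sample 7 = 200.0 < LCL; sample 8 = 232.9 > UCL.

3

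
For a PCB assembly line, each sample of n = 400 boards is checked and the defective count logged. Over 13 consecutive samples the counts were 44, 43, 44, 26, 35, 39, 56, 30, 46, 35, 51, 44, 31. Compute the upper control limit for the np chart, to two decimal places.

p̄ = Σdᵢ / (k·n) = 524 / (13 × 400) = 0.10077
UCL = np̄ + 3·√(np̄(1−p̄)) = 40.3077 + 3 × √(40.3077×0.89923) = 40.3077 + 3 × 6.0205 = 58.3691

58.37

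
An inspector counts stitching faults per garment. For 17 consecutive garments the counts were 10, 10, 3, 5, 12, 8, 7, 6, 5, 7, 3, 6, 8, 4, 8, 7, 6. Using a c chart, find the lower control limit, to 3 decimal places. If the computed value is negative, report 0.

c̄ = (10 + 10 + 3 + 5 + 12 + 8 + 7 + 6 + 5 + 7 + 3 + 6 + 8 + 4 + 8 + 7 + 6) / 17 = 115 / 17 = 6.7647
LCL = c̄ − 3√c̄ = 6.7647 − 3 × 2.6009 = -1.0380 → 0 (cannot be negative)

0.000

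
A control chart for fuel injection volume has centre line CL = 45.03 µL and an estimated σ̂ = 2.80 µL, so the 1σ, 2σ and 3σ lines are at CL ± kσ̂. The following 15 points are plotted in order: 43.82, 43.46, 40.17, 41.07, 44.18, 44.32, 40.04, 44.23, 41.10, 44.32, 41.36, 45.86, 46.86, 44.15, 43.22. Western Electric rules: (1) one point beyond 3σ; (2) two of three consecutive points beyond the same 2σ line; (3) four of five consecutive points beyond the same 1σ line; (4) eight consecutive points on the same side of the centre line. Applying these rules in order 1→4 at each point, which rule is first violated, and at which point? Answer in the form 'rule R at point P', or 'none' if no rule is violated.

Zone of each point (C = within 1σ̂, B = 1σ̂–2σ̂, A = 2σ̂–3σ̂, * = beyond 3σ̂; sign = side of CL): 1:-C, 2:-C, 3:-B, 4:-B, 5:-C, 6:-C, 7:-B, 8:-C, 9:-B, 10:-C, 11:-B, 12:+C, 13:+C, 14:-C, 15:-C
Rule 4 (eight consecutive points on the same side of the centre line) is satisfied at point 8.

rule 4 at point 8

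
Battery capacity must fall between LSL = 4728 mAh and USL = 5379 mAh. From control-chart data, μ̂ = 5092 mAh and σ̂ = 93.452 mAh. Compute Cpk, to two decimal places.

1.02

Cpu = (USL − μ̂) / (3σ̂) = (5379 − 5092) / (3 × 93.452) = 1.0237; Cpl = (μ̂ − LSL) / (3σ̂) = (5092 − 4728) / (3 × 93.452) = 1.2983; Cpk = min(Cpu, Cpl) = 1.0237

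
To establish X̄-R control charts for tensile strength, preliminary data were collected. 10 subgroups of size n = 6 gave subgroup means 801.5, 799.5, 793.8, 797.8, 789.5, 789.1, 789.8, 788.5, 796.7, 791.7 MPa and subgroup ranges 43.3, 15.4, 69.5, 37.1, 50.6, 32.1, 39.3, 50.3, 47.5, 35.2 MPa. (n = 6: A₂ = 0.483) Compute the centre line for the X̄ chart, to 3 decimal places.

X̄̄ = (801.5 + 799.5 + 793.8 + 797.8 + 789.5 + 789.1 + 789.8 + 788.5 + 796.7 + 791.7) / 10 = 7937.9000 / 10 = 793.7900
CL = X̄̄ = 793.7900

793.790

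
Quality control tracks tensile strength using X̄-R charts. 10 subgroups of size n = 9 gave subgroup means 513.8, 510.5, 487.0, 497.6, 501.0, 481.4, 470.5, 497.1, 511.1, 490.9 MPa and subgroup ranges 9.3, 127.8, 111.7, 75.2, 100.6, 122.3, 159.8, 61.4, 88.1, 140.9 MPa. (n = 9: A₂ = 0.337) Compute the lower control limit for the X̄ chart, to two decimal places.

462.49

X̄̄ = (513.8 + 510.5 + 487.0 + 497.6 + 501.0 + 481.4 + 470.5 + 497.1 + 511.1 + 490.9) / 10 = 4960.9000 / 10 = 496.0900
R̄ = (9.3 + 127.8 + 111.7 + 75.2 + 100.6 + 122.3 + 159.8 + 61.4 + 88.1 + 140.9) / 10 = 997.1000 / 10 = 99.7100
LCL = X̄̄ − A₂·R̄ = 496.0900 − 0.337 × 99.7100 = 462.4877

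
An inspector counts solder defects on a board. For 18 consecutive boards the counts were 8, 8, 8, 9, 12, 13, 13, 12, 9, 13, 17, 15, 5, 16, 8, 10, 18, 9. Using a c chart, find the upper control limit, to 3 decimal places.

c̄ = (8 + 8 + 8 + 9 + 12 + 13 + 13 + 12 + 9 + 13 + 17 + 15 + 5 + 16 + 8 + 10 + 18 + 9) / 18 = 203 / 18 = 11.2778
UCL = c̄ + 3√c̄ = 11.2778 + 3 × √11.2778 = 11.2778 + 3 × 3.3582 = 21.3525

21.352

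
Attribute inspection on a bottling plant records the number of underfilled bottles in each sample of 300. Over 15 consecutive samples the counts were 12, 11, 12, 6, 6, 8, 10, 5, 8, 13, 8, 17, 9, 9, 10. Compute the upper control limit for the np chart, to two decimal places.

18.75

p̄ = Σdᵢ / (k·n) = 144 / (15 × 300) = 0.03200
UCL = np̄ + 3·√(np̄(1−p̄)) = 9.6000 + 3 × √(9.6000×0.96800) = 9.6000 + 3 × 3.0484 = 18.7452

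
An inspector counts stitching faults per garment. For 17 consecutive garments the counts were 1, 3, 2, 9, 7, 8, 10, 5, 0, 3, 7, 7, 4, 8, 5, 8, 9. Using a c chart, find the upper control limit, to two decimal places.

c̄ = (1 + 3 + 2 + 9 + 7 + 8 + 10 + 5 + 0 + 3 + 7 + 7 + 4 + 8 + 5 + 8 + 9) / 17 = 96 / 17 = 5.6471
UCL = c̄ + 3√c̄ = 5.6471 + 3 × √5.6471 = 5.6471 + 3 × 2.3764 = 12.7761

12.78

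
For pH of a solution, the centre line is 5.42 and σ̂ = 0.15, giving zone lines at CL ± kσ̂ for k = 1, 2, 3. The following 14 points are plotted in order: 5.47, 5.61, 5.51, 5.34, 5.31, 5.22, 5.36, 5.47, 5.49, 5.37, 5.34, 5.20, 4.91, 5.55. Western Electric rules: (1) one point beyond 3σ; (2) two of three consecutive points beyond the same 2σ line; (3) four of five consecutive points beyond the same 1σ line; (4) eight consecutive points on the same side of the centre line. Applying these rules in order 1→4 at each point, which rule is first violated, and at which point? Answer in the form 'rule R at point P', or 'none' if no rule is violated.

Zone of each point (C = within 1σ̂, B = 1σ̂–2σ̂, A = 2σ̂–3σ̂, * = beyond 3σ̂; sign = side of CL): 1:+C, 2:+B, 3:+C, 4:-C, 5:-C, 6:-B, 7:-C, 8:+C, 9:+C, 10:-C, 11:-C, 12:-B, 13:-*, 14:+C
Rule 1 (one point beyond the 3σ limits) is satisfied at point 13.

rule 1 at point 13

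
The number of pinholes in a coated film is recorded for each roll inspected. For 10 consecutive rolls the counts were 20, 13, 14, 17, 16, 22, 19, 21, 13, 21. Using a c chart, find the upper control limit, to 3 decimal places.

30.186

c̄ = (20 + 13 + 14 + 17 + 16 + 22 + 19 + 21 + 13 + 21) / 10 = 176 / 10 = 17.6000
UCL = c̄ + 3√c̄ = 17.6000 + 3 × √17.6000 = 17.6000 + 3 × 4.1952 = 30.1857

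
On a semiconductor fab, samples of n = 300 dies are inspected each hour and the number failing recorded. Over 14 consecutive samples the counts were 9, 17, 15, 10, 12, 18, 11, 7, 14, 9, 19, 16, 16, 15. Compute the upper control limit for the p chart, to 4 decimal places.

0.0806

p̄ = Σdᵢ / (k·n) = 188 / (14 × 300) = 0.04476
UCL = p̄ + 3·√(p̄(1−p̄)/n) = 0.04476 + 3 × √(0.04476×0.95524/300) = 0.04476 + 3 × 0.01194 = 0.08058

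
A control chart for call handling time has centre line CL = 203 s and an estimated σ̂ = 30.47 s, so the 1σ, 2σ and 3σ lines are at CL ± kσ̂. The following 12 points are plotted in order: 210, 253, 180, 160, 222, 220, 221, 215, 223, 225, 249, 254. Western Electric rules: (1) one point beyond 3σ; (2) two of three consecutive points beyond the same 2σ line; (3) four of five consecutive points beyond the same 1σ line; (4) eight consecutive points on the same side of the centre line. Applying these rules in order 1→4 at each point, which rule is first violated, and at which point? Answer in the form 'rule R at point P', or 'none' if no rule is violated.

Zone of each point (C = within 1σ̂, B = 1σ̂–2σ̂, A = 2σ̂–3σ̂, * = beyond 3σ̂; sign = side of CL): 1:+C, 2:+B, 3:-C, 4:-B, 5:+C, 6:+C, 7:+C, 8:+C, 9:+C, 10:+C, 11:+B, 12:+B
Rule 4 (eight consecutive points on the same side of the centre line) is satisfied at point 12.

rule 4 at point 12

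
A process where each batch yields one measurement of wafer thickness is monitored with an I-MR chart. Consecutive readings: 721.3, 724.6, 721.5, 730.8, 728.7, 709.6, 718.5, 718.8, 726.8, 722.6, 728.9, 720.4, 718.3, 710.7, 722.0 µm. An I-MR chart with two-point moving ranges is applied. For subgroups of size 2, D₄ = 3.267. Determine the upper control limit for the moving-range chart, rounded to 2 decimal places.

Moving ranges: 3.3, 3.1, 9.3, 2.1, 19.1, 8.9, 0.3, 8.0, 4.2, 6.3, 8.5, 2.1, 7.6, 11.3; M̄R̄ = 94.1000 / 14 = 6.7214
UCL_MR = D₄·M̄R̄ = 3.267 × 6.7214 = 21.9589

21.96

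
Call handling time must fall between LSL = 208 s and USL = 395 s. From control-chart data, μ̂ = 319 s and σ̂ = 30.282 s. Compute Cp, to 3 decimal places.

1.029

Cp = (USL − LSL) / (6σ̂) = (395 − 208) / (6 × 30.282) = 187.0000 / 181.6920 = 1.0292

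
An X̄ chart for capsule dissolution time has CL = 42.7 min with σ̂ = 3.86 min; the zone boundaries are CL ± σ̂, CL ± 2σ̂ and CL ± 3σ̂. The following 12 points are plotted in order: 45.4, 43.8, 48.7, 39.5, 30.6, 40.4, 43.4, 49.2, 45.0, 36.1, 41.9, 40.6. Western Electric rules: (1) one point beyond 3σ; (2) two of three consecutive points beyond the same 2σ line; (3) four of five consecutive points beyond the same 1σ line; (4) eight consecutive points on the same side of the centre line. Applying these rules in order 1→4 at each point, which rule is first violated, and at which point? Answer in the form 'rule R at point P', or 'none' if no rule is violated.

rule 1 at point 5

Zone of each point (C = within 1σ̂, B = 1σ̂–2σ̂, A = 2σ̂–3σ̂, * = beyond 3σ̂; sign = side of CL): 1:+C, 2:+C, 3:+B, 4:-C, 5:-*, 6:-C, 7:+C, 8:+B, 9:+C, 10:-B, 11:-C, 12:-C
Rule 1 (one point beyond the 3σ limits) is satisfied at point 5.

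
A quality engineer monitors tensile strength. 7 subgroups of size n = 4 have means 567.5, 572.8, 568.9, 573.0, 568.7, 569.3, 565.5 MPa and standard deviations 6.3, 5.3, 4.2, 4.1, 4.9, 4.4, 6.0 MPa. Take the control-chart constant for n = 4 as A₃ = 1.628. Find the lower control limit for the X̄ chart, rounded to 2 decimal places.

X̄̄ = (567.5 + 572.8 + 568.9 + 573.0 + 568.7 + 569.3 + 565.5) / 7 = 569.3857
s̄ = (6.3 + 5.3 + 4.2 + 4.1 + 4.9 + 4.4 + 6.0) / 7 = 5.0286
LCL = X̄̄ − A₃·s̄ = 569.3857 − 1.628 × 5.0286 = 561.1992

561.20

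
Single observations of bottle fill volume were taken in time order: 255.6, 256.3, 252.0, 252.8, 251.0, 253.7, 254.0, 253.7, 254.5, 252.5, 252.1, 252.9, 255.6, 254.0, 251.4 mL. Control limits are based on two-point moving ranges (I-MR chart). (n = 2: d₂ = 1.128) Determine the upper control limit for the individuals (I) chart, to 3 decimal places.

X̄ = (255.6 + 256.3 + 252.0 + 252.8 + 251.0 + 253.7 + 254.0 + 253.7 + 254.5 + 252.5 + 252.1 + 252.9 + 255.6 + 254.0 + 251.4) / 15 = 253.4733
Moving ranges: 0.7, 4.3, 0.8, 1.8, 2.7, 0.3, 0.3, 0.8, 2.0, 0.4, 0.8, 2.7, 1.6, 2.6; M̄R̄ = 21.8000 / 14 = 1.5571
UCL = X̄ + 3·M̄R̄/d₂ = 253.4733 + 3 × 1.5571 / 1.128 = 257.6147

257.615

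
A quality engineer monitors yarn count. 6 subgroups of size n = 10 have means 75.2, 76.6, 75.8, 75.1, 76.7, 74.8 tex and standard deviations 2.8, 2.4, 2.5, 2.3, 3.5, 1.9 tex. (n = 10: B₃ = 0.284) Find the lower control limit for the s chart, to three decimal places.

s̄ = (2.8 + 2.4 + 2.5 + 2.3 + 3.5 + 1.9) / 6 = 2.5667
LCL_s = B₃·s̄ = 0.284 × 2.5667 = 0.7289

0.729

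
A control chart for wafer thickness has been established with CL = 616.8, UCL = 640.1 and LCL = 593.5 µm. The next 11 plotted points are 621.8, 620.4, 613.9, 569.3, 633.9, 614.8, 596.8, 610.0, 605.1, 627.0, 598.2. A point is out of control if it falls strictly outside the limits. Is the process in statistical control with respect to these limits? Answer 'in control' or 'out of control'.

out of control

Compare each point to [593.5, 640.1]: sample 4 = 569.3 < LCL.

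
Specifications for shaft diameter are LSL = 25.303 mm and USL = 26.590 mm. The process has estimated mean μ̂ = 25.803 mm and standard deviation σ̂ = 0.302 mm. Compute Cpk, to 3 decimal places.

Cpu = (USL − μ̂) / (3σ̂) = (26.590 − 25.803) / (3 × 0.302) = 0.8687; Cpl = (μ̂ − LSL) / (3σ̂) = (25.803 − 25.303) / (3 × 0.302) = 0.5519; Cpk = min(Cpu, Cpl) = 0.5519

0.552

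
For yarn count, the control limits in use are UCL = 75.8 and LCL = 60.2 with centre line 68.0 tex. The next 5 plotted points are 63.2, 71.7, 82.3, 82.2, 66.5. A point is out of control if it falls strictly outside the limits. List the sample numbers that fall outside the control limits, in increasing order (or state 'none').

Compare each point to [60.2, 75.8]: sample 3 = 82.3 > UCL; sample 4 = 82.2 > UCL.

3, 4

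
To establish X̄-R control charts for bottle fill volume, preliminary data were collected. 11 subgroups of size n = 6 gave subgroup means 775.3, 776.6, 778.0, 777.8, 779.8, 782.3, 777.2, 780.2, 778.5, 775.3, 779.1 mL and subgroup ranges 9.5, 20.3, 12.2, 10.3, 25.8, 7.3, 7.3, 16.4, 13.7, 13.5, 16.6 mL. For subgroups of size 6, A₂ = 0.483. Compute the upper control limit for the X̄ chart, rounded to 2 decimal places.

784.90

X̄̄ = (775.3 + 776.6 + 778.0 + 777.8 + 779.8 + 782.3 + 777.2 + 780.2 + 778.5 + 775.3 + 779.1) / 11 = 8560.1000 / 11 = 778.1909
R̄ = (9.5 + 20.3 + 12.2 + 10.3 + 25.8 + 7.3 + 7.3 + 16.4 + 13.7 + 13.5 + 16.6) / 11 = 152.9000 / 11 = 13.9000
UCL = X̄̄ + A₂·R̄ = 778.1909 + 0.483 × 13.9000 = 784.9046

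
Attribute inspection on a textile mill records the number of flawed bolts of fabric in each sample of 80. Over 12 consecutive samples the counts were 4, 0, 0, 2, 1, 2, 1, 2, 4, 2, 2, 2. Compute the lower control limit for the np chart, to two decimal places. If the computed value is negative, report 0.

p̄ = Σdᵢ / (k·n) = 22 / (12 × 80) = 0.02292
LCL = np̄ − 3·√(np̄(1−p̄)) = 1.8333 − 3 × 1.3384 = -2.1819 → 0 (negative, so LCL = 0)

0.00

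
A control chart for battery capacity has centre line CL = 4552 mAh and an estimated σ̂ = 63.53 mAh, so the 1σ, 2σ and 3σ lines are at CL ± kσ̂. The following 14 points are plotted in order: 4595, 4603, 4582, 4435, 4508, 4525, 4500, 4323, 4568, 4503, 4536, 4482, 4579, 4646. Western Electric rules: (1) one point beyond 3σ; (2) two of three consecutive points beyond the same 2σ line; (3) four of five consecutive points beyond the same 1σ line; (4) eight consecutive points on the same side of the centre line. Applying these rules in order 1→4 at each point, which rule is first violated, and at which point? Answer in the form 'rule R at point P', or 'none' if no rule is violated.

rule 1 at point 8

Zone of each point (C = within 1σ̂, B = 1σ̂–2σ̂, A = 2σ̂–3σ̂, * = beyond 3σ̂; sign = side of CL): 1:+C, 2:+C, 3:+C, 4:-B, 5:-C, 6:-C, 7:-C, 8:-*, 9:+C, 10:-C, 11:-C, 12:-B, 13:+C, 14:+B
Rule 1 (one point beyond the 3σ limits) is satisfied at point 8.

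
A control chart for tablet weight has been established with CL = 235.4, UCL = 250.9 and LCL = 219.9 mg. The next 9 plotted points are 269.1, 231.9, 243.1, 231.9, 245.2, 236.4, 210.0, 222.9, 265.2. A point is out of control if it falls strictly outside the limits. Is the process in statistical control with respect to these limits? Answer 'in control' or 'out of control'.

Compare each point to [219.9, 250.9]: sample 1 = 269.1 > UCL; sample 7 = 210.0 < LCL; sample 9 = 265.2 > UCL.

out of control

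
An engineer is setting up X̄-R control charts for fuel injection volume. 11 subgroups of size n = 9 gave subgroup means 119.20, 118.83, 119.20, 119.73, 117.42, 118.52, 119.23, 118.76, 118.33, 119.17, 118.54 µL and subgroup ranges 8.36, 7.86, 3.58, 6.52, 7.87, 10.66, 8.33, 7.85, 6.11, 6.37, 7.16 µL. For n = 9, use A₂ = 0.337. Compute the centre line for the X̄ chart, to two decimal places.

X̄̄ = (119.20 + 118.83 + 119.20 + 119.73 + 117.42 + 118.52 + 119.23 + 118.76 + 118.33 + 119.17 + 118.54) / 11 = 1306.9300 / 11 = 118.8118
CL = X̄̄ = 118.8118

118.81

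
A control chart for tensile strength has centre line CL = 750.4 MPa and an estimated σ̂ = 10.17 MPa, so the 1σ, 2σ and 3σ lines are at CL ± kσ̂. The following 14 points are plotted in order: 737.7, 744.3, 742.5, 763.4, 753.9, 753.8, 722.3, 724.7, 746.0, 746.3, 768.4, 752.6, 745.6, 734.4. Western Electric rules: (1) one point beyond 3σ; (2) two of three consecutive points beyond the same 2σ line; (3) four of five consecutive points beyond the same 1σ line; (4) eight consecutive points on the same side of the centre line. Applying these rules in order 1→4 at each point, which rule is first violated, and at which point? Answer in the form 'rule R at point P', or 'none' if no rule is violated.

rule 2 at point 8

Zone of each point (C = within 1σ̂, B = 1σ̂–2σ̂, A = 2σ̂–3σ̂, * = beyond 3σ̂; sign = side of CL): 1:-B, 2:-C, 3:-C, 4:+B, 5:+C, 6:+C, 7:-A, 8:-A, 9:-C, 10:-C, 11:+B, 12:+C, 13:-C, 14:-B
Rule 2 (two of three consecutive points beyond the same 2σ limit) is satisfied at point 8.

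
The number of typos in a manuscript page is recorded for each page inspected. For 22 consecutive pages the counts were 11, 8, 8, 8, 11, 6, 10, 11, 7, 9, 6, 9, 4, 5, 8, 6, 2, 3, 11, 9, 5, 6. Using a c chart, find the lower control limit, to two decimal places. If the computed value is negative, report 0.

0.00

c̄ = (11 + 8 + 8 + 8 + 11 + 6 + 10 + 11 + 7 + 9 + 6 + 9 + 4 + 5 + 8 + 6 + 2 + 3 + 11 + 9 + 5 + 6) / 22 = 163 / 22 = 7.4091
LCL = c̄ − 3√c̄ = 7.4091 − 3 × 2.7220 = -0.7568 → 0 (cannot be negative)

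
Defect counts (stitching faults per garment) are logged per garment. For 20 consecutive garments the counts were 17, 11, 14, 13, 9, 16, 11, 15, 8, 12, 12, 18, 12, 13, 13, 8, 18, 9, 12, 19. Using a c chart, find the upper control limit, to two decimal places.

23.82

c̄ = (17 + 11 + 14 + 13 + 9 + 16 + 11 + 15 + 8 + 12 + 12 + 18 + 12 + 13 + 13 + 8 + 18 + 9 + 12 + 19) / 20 = 260 / 20 = 13.0000
UCL = c̄ + 3√c̄ = 13.0000 + 3 × √13.0000 = 13.0000 + 3 × 3.6056 = 23.8167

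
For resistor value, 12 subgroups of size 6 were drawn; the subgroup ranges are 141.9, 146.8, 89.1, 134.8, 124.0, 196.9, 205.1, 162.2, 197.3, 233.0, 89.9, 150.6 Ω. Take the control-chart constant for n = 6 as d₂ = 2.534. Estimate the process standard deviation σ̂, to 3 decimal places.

R̄ = (141.9 + 146.8 + 89.1 + 134.8 + 124.0 + 196.9 + 205.1 + 162.2 + 197.3 + 233.0 + 89.9 + 150.6) / 12 = 155.9667
σ̂ = R̄ / d₂ = 155.9667 / 2.534 = 61.5496

61.550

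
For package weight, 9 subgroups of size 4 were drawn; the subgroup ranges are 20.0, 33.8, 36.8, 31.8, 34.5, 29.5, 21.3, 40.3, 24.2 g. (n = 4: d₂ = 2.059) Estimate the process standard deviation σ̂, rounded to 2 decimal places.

14.69

R̄ = (20.0 + 33.8 + 36.8 + 31.8 + 34.5 + 29.5 + 21.3 + 40.3 + 24.2) / 9 = 30.2444
σ̂ = R̄ / d₂ = 30.2444 / 2.059 = 14.6889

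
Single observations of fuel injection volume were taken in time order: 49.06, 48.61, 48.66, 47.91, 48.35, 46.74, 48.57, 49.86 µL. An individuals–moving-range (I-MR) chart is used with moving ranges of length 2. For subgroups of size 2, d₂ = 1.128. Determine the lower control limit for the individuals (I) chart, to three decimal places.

X̄ = (49.06 + 48.61 + 48.66 + 47.91 + 48.35 + 46.74 + 48.57 + 49.86) / 8 = 48.4700
Moving ranges: 0.45, 0.05, 0.75, 0.44, 1.61, 1.83, 1.29; M̄R̄ = 6.4200 / 7 = 0.9171
LCL = X̄ − 3·M̄R̄/d₂ = 48.4700 − 3 × 0.9171 / 1.128 = 46.0308

46.031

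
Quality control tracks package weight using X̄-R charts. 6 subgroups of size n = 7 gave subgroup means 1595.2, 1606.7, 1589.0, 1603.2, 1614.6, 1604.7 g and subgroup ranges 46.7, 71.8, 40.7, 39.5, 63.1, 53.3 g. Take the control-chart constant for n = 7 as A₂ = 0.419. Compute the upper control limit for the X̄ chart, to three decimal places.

1624.238

X̄̄ = (1595.2 + 1606.7 + 1589.0 + 1603.2 + 1614.6 + 1604.7) / 6 = 9613.4000 / 6 = 1602.2333
R̄ = (46.7 + 71.8 + 40.7 + 39.5 + 63.1 + 53.3) / 6 = 315.1000 / 6 = 52.5167
UCL = X̄̄ + A₂·R̄ = 1602.2333 + 0.419 × 52.5167 = 1624.2378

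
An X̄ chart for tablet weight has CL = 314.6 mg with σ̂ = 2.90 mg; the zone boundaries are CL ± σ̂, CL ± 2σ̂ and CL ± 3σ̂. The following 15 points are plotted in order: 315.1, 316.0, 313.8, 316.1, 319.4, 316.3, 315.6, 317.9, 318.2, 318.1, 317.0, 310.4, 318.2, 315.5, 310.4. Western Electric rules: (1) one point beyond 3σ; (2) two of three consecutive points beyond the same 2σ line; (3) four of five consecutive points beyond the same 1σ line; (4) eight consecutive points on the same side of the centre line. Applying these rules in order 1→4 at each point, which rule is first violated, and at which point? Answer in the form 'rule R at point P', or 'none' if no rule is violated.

rule 4 at point 11

Zone of each point (C = within 1σ̂, B = 1σ̂–2σ̂, A = 2σ̂–3σ̂, * = beyond 3σ̂; sign = side of CL): 1:+C, 2:+C, 3:-C, 4:+C, 5:+B, 6:+C, 7:+C, 8:+B, 9:+B, 10:+B, 11:+C, 12:-B, 13:+B, 14:+C, 15:-B
Rule 4 (eight consecutive points on the same side of the centre line) is satisfied at point 11.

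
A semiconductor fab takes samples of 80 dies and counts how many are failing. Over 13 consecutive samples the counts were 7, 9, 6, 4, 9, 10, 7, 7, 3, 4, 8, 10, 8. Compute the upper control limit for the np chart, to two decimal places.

p̄ = Σdᵢ / (k·n) = 92 / (13 × 80) = 0.08846
UCL = np̄ + 3·√(np̄(1−p̄)) = 7.0769 + 3 × √(7.0769×0.91154) = 7.0769 + 3 × 2.5399 = 14.6965

14.70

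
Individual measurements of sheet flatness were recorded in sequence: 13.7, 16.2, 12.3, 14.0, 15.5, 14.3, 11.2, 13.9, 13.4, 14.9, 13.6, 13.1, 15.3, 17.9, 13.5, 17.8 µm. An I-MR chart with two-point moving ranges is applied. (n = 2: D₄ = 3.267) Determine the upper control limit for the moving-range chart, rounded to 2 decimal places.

Moving ranges: 2.5, 3.9, 1.7, 1.5, 1.2, 3.1, 2.7, 0.5, 1.5, 1.3, 0.5, 2.2, 2.6, 4.4, 4.3; M̄R̄ = 33.9000 / 15 = 2.2600
UCL_MR = D₄·M̄R̄ = 3.267 × 2.2600 = 7.3834

7.38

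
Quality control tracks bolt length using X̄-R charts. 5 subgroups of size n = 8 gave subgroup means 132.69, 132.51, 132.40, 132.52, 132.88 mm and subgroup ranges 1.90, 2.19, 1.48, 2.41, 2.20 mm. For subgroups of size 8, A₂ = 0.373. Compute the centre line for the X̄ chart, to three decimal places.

X̄̄ = (132.69 + 132.51 + 132.40 + 132.52 + 132.88) / 5 = 663.0000 / 5 = 132.6000
CL = X̄̄ = 132.6000

132.600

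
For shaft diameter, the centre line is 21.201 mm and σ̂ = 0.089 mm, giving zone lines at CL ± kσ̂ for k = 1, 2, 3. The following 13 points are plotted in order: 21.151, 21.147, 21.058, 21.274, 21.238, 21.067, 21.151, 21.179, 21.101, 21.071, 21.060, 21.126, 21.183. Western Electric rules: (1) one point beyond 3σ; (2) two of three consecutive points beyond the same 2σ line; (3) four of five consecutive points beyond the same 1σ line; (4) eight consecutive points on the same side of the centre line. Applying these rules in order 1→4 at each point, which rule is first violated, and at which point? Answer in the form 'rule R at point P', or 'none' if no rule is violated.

rule 4 at point 13

Zone of each point (C = within 1σ̂, B = 1σ̂–2σ̂, A = 2σ̂–3σ̂, * = beyond 3σ̂; sign = side of CL): 1:-C, 2:-C, 3:-B, 4:+C, 5:+C, 6:-B, 7:-C, 8:-C, 9:-B, 10:-B, 11:-B, 12:-C, 13:-C
Rule 4 (eight consecutive points on the same side of the centre line) is satisfied at point 13.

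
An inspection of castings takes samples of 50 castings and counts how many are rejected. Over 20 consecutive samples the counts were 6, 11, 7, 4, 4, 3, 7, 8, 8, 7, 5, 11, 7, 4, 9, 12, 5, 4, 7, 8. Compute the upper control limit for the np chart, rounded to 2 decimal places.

14.14

p̄ = Σdᵢ / (k·n) = 137 / (20 × 50) = 0.13700
UCL = np̄ + 3·√(np̄(1−p̄)) = 6.8500 + 3 × √(6.8500×0.86300) = 6.8500 + 3 × 2.4314 = 14.1441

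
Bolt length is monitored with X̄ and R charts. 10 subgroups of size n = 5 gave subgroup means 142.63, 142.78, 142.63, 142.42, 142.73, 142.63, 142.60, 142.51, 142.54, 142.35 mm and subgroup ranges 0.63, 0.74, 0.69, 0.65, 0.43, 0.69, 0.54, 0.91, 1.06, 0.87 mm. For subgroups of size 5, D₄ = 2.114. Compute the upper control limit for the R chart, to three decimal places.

R̄ = (0.63 + 0.74 + 0.69 + 0.65 + 0.43 + 0.69 + 0.54 + 0.91 + 1.06 + 0.87) / 10 = 7.2100 / 10 = 0.7210
UCL_R = D₄·R̄ = 2.114 × 0.7210 = 1.5242

1.524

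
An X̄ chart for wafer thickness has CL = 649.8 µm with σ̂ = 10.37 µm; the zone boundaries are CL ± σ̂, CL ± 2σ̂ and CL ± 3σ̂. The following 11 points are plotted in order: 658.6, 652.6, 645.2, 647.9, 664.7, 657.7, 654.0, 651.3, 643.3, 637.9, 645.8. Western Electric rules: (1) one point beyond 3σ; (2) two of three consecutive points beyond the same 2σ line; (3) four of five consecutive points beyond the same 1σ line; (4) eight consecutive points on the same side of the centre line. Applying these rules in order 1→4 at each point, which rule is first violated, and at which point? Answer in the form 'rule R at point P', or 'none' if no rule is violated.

none

Zone of each point (C = within 1σ̂, B = 1σ̂–2σ̂, A = 2σ̂–3σ̂, * = beyond 3σ̂; sign = side of CL): 1:+C, 2:+C, 3:-C, 4:-C, 5:+B, 6:+C, 7:+C, 8:+C, 9:-C, 10:-B, 11:-C
No rule fires across all 11 points.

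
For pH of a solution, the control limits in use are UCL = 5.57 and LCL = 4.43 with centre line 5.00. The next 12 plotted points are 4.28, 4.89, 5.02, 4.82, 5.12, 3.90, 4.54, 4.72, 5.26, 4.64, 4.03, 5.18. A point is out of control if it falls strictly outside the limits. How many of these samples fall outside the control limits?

Compare each point to [4.43, 5.57]: sample 1 = 4.28 < LCL; sample 6 = 3.90 < LCL; sample 11 = 4.03 < LCL.

3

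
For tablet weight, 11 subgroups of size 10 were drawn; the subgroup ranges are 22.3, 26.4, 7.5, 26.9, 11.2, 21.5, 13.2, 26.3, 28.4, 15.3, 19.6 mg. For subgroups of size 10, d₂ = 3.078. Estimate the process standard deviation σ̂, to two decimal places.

R̄ = (22.3 + 26.4 + 7.5 + 26.9 + 11.2 + 21.5 + 13.2 + 26.3 + 28.4 + 15.3 + 19.6) / 11 = 19.8727
σ̂ = R̄ / d₂ = 19.8727 / 3.078 = 6.4564

6.46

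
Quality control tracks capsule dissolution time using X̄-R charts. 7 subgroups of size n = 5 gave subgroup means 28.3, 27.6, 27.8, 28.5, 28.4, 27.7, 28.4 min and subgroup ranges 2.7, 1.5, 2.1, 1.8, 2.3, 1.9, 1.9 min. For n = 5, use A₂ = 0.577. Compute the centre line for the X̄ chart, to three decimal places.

X̄̄ = (28.3 + 27.6 + 27.8 + 28.5 + 28.4 + 27.7 + 28.4) / 7 = 196.7000 / 7 = 28.1000
CL = X̄̄ = 28.1000

28.100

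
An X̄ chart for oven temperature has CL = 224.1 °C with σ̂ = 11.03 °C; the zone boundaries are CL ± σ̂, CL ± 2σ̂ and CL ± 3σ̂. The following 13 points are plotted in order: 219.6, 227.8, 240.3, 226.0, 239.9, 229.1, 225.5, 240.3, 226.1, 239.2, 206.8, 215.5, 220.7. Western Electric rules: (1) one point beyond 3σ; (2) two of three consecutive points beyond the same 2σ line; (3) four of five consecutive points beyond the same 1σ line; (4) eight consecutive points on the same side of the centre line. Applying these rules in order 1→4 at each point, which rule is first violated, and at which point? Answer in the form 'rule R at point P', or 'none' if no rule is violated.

Zone of each point (C = within 1σ̂, B = 1σ̂–2σ̂, A = 2σ̂–3σ̂, * = beyond 3σ̂; sign = side of CL): 1:-C, 2:+C, 3:+B, 4:+C, 5:+B, 6:+C, 7:+C, 8:+B, 9:+C, 10:+B, 11:-B, 12:-C, 13:-C
Rule 4 (eight consecutive points on the same side of the centre line) is satisfied at point 9.

rule 4 at point 9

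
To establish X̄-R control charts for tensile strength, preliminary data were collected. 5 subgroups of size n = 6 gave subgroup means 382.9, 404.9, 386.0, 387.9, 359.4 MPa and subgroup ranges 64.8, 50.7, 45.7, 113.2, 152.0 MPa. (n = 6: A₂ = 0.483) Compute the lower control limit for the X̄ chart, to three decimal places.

X̄̄ = (382.9 + 404.9 + 386.0 + 387.9 + 359.4) / 5 = 1921.1000 / 5 = 384.2200
R̄ = (64.8 + 50.7 + 45.7 + 113.2 + 152.0) / 5 = 426.4000 / 5 = 85.2800
LCL = X̄̄ − A₂·R̄ = 384.2200 − 0.483 × 85.2800 = 343.0298

343.030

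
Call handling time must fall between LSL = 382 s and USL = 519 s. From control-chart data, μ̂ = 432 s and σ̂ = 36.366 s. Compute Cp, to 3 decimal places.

Cp = (USL − LSL) / (6σ̂) = (519 − 382) / (6 × 36.366) = 137.0000 / 218.1960 = 0.6279

0.628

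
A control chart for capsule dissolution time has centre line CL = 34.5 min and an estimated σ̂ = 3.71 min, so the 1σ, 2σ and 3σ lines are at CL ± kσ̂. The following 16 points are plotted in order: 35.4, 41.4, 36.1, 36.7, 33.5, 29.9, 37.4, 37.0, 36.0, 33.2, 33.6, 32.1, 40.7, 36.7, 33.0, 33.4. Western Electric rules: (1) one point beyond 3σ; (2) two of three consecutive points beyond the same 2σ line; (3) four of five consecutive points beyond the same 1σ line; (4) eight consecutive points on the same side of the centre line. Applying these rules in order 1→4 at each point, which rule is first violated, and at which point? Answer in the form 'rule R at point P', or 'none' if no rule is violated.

Zone of each point (C = within 1σ̂, B = 1σ̂–2σ̂, A = 2σ̂–3σ̂, * = beyond 3σ̂; sign = side of CL): 1:+C, 2:+B, 3:+C, 4:+C, 5:-C, 6:-B, 7:+C, 8:+C, 9:+C, 10:-C, 11:-C, 12:-C, 13:+B, 14:+C, 15:-C, 16:-C
No rule fires across all 16 points.

none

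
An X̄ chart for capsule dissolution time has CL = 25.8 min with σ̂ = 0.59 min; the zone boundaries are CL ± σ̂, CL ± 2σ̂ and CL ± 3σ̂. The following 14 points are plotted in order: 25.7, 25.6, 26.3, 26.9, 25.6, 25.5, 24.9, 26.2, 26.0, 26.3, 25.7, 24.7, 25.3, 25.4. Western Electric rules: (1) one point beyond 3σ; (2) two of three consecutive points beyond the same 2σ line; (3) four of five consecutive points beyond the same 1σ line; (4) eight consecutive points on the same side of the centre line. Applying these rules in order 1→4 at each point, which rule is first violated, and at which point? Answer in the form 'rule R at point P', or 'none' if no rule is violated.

Zone of each point (C = within 1σ̂, B = 1σ̂–2σ̂, A = 2σ̂–3σ̂, * = beyond 3σ̂; sign = side of CL): 1:-C, 2:-C, 3:+C, 4:+B, 5:-C, 6:-C, 7:-B, 8:+C, 9:+C, 10:+C, 11:-C, 12:-B, 13:-C, 14:-C
No rule fires across all 14 points.

none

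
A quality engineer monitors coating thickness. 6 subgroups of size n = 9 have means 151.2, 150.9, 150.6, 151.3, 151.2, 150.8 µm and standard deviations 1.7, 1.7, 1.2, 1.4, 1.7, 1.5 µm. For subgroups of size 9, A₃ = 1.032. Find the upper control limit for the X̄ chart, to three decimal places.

152.582

X̄̄ = (151.2 + 150.9 + 150.6 + 151.3 + 151.2 + 150.8) / 6 = 151.0000
s̄ = (1.7 + 1.7 + 1.2 + 1.4 + 1.7 + 1.5) / 6 = 1.5333
UCL = X̄̄ + A₃·s̄ = 151.0000 + 1.032 × 1.5333 = 152.5824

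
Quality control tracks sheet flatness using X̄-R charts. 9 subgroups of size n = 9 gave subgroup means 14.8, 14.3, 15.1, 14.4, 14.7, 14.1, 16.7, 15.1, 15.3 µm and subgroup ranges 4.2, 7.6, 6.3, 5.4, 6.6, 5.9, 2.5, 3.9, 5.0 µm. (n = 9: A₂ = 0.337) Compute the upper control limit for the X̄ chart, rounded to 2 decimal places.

16.72

X̄̄ = (14.8 + 14.3 + 15.1 + 14.4 + 14.7 + 14.1 + 16.7 + 15.1 + 15.3) / 9 = 134.5000 / 9 = 14.9444
R̄ = (4.2 + 7.6 + 6.3 + 5.4 + 6.6 + 5.9 + 2.5 + 3.9 + 5.0) / 9 = 47.4000 / 9 = 5.2667
UCL = X̄̄ + A₂·R̄ = 14.9444 + 0.337 × 5.2667 = 16.7193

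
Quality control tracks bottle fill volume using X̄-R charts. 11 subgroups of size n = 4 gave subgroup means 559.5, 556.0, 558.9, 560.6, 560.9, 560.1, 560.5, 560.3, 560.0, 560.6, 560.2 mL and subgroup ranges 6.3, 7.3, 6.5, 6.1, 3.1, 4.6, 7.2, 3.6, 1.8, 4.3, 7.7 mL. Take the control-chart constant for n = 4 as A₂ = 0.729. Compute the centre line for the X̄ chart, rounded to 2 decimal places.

559.78

X̄̄ = (559.5 + 556.0 + 558.9 + 560.6 + 560.9 + 560.1 + 560.5 + 560.3 + 560.0 + 560.6 + 560.2) / 11 = 6157.6000 / 11 = 559.7818
CL = X̄̄ = 559.7818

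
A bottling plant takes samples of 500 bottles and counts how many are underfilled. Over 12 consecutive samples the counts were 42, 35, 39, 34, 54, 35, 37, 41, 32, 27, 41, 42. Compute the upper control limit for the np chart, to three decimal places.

p̄ = Σdᵢ / (k·n) = 459 / (12 × 500) = 0.07650
UCL = np̄ + 3·√(np̄(1−p̄)) = 38.2500 + 3 × √(38.2500×0.92350) = 38.2500 + 3 × 5.9434 = 56.0802

56.080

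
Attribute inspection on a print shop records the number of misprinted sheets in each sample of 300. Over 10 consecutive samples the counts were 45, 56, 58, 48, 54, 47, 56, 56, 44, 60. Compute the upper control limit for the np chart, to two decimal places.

p̄ = Σdᵢ / (k·n) = 524 / (10 × 300) = 0.17467
UCL = np̄ + 3·√(np̄(1−p̄)) = 52.4000 + 3 × √(52.4000×0.82533) = 52.4000 + 3 × 6.5763 = 72.1288

72.13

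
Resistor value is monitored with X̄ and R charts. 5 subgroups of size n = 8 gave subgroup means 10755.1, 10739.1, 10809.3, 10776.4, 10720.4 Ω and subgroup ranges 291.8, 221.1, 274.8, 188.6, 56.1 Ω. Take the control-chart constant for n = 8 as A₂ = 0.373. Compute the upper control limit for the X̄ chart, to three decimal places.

X̄̄ = (10755.1 + 10739.1 + 10809.3 + 10776.4 + 10720.4) / 5 = 53800.3000 / 5 = 10760.0600
R̄ = (291.8 + 221.1 + 274.8 + 188.6 + 56.1) / 5 = 1032.4000 / 5 = 206.4800
UCL = X̄̄ + A₂·R̄ = 10760.0600 + 0.373 × 206.4800 = 10837.0770

10837.077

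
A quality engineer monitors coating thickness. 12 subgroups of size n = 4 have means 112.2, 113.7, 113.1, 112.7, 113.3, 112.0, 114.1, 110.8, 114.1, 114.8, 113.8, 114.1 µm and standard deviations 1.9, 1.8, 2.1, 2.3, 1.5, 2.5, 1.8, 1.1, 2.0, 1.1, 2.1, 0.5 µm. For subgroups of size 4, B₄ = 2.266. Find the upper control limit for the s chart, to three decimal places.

3.909

s̄ = (1.9 + 1.8 + 2.1 + 2.3 + 1.5 + 2.5 + 1.8 + 1.1 + 2.0 + 1.1 + 2.1 + 0.5) / 12 = 1.7250
UCL_s = B₄·s̄ = 2.266 × 1.7250 = 3.9088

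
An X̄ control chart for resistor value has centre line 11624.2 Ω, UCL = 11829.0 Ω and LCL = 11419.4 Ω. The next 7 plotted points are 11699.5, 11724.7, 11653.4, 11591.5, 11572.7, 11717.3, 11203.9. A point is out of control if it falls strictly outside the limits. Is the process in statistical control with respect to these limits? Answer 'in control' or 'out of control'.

out of control

Compare each point to [11419.4, 11829.0]: sample 7 = 11203.9 < LCL.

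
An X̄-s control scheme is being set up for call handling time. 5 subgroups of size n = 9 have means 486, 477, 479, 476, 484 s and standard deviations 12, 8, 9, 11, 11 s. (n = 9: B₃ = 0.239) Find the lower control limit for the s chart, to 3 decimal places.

s̄ = (12 + 8 + 9 + 11 + 11) / 5 = 10.2000
LCL_s = B₃·s̄ = 0.239 × 10.2000 = 2.4378

2.438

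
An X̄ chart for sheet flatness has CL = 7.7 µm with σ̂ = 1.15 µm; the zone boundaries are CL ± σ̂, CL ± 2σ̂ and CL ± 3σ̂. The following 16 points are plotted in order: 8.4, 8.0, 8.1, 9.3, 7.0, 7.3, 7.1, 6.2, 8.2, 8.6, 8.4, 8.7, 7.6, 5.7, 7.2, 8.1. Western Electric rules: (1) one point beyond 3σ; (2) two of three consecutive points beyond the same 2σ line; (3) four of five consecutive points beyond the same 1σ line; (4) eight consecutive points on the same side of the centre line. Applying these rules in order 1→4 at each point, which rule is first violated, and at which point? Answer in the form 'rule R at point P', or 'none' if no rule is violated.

none

Zone of each point (C = within 1σ̂, B = 1σ̂–2σ̂, A = 2σ̂–3σ̂, * = beyond 3σ̂; sign = side of CL): 1:+C, 2:+C, 3:+C, 4:+B, 5:-C, 6:-C, 7:-C, 8:-B, 9:+C, 10:+C, 11:+C, 12:+C, 13:-C, 14:-B, 15:-C, 16:+C
No rule fires across all 16 points.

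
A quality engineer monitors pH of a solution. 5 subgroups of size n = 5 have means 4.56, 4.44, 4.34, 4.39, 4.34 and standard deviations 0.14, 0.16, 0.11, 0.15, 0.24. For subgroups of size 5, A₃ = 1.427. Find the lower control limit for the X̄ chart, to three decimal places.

4.186

X̄̄ = (4.56 + 4.44 + 4.34 + 4.39 + 4.34) / 5 = 4.4140
s̄ = (0.14 + 0.16 + 0.11 + 0.15 + 0.24) / 5 = 0.1600
LCL = X̄̄ − A₃·s̄ = 4.4140 − 1.427 × 0.1600 = 4.1857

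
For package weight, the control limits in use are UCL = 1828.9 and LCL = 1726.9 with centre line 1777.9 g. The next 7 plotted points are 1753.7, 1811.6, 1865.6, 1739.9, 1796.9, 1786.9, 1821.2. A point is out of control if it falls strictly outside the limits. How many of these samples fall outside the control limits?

1

Compare each point to [1726.9, 1828.9]: sample 3 = 1865.6 > UCL.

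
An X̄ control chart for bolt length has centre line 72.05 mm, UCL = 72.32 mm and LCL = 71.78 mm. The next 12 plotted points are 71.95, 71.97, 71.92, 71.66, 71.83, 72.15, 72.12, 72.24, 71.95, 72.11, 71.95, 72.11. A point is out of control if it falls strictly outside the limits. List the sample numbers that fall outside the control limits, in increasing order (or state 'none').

4

Compare each point to [71.78, 72.32]: sample 4 = 71.66 < LCL.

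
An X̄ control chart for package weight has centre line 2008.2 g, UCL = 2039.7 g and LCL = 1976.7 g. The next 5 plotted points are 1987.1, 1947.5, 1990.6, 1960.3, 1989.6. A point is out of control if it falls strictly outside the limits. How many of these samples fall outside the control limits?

Compare each point to [1976.7, 2039.7]: sample 2 = 1947.5 < LCL; sample 4 = 1960.3 < LCL.

2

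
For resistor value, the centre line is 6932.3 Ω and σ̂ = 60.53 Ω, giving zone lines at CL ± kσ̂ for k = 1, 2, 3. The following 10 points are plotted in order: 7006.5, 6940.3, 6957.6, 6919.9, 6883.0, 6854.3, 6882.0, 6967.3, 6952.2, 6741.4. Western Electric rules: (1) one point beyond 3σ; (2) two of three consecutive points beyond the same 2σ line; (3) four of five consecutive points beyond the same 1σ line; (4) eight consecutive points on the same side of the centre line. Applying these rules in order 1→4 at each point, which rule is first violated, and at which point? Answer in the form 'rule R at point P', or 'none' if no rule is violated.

rule 1 at point 10

Zone of each point (C = within 1σ̂, B = 1σ̂–2σ̂, A = 2σ̂–3σ̂, * = beyond 3σ̂; sign = side of CL): 1:+B, 2:+C, 3:+C, 4:-C, 5:-C, 6:-B, 7:-C, 8:+C, 9:+C, 10:-*
Rule 1 (one point beyond the 3σ limits) is satisfied at point 10.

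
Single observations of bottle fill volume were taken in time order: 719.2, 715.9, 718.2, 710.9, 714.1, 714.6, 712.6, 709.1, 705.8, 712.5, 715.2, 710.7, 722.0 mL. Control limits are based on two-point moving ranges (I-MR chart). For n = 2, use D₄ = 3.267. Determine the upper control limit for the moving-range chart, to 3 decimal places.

Moving ranges: 3.3, 2.3, 7.3, 3.2, 0.5, 2.0, 3.5, 3.3, 6.7, 2.7, 4.5, 11.3; M̄R̄ = 50.6000 / 12 = 4.2167
UCL_MR = D₄·M̄R̄ = 3.267 × 4.2167 = 13.7759

13.776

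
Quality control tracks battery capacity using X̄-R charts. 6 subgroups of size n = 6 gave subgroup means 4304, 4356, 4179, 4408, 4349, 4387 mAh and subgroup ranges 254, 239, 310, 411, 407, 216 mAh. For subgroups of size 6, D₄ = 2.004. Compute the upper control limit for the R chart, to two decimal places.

613.56

R̄ = (254 + 239 + 310 + 411 + 407 + 216) / 6 = 1837.0000 / 6 = 306.1667
UCL_R = D₄·R̄ = 2.004 × 306.1667 = 613.5580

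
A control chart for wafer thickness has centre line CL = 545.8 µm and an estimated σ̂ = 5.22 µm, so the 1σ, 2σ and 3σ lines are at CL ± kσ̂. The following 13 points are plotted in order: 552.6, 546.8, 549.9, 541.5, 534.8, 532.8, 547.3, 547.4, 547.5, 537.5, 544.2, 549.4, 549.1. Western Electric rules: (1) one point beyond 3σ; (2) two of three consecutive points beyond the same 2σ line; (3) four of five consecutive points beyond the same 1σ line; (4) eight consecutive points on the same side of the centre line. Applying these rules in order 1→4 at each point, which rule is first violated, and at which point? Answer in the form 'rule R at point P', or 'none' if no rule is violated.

rule 2 at point 6

Zone of each point (C = within 1σ̂, B = 1σ̂–2σ̂, A = 2σ̂–3σ̂, * = beyond 3σ̂; sign = side of CL): 1:+B, 2:+C, 3:+C, 4:-C, 5:-A, 6:-A, 7:+C, 8:+C, 9:+C, 10:-B, 11:-C, 12:+C, 13:+C
Rule 2 (two of three consecutive points beyond the same 2σ limit) is satisfied at point 6.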